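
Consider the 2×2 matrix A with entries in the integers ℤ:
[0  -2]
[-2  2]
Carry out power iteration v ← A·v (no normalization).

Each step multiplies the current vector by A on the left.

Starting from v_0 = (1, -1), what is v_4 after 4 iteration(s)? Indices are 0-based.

v_0 = (1, -1).
v_1 = A·v_0 = (2, -4).
v_2 = A·v_1 = (8, -12).
v_3 = A·v_2 = (24, -40).
v_4 = A·v_3 = (80, -128).

v_4 = (80, -128)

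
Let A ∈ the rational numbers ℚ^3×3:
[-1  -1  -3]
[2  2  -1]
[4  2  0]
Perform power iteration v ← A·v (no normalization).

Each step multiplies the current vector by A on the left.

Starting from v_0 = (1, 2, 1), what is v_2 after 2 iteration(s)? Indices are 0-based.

v_2 = (-23, -10, -14)

v_0 = (1, 2, 1).
v_1 = A·v_0 = (-6, 5, 8).
v_2 = A·v_1 = (-23, -10, -14).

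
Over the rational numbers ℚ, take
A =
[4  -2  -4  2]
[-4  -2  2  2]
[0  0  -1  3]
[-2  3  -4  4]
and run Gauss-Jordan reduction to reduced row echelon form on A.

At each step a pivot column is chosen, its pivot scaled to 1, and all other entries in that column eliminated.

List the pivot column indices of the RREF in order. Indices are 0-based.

pivot columns: 0, 1, 2, 3

[1] R0 /= 4  ⇒  (1, -1/2, -1, 1/2)
     R1 -= -4·R0  ⇒  (0, -4, -2, 4)
     R3 -= -2·R0  ⇒  (0, 2, -6, 5)
[2] R1 /= -4  ⇒  (0, 1, 1/2, -1)
     R0 -= -1/2·R1  ⇒  (1, 0, -3/4, 0)
     R3 -= 2·R1  ⇒  (0, 0, -7, 7)
[3] R2 /= -1  ⇒  (0, 0, 1, -3)
     R0 -= -3/4·R2  ⇒  (1, 0, 0, -9/4)
     R1 -= 1/2·R2  ⇒  (0, 1, 0, 1/2)
     R3 -= -7·R2  ⇒  (0, 0, 0, -14)
[4] R3 /= -14  ⇒  (0, 0, 0, 1)
     R0 -= -9/4·R3  ⇒  (1, 0, 0, 0)
     R1 -= 1/2·R3  ⇒  (0, 1, 0, 0)
     R2 -= -3·R3  ⇒  (0, 0, 1, 0)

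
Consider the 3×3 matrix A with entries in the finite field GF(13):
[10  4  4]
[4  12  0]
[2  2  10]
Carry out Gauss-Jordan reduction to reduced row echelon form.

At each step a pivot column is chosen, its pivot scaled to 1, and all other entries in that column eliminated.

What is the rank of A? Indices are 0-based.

rank = 3

step 1: normalize row 0 (÷10) = (1, 3, 3)
  row 1: subtract 4×row0 = (0, 0, 1)
  row 2: subtract 2×row0 = (0, 9, 4)
step 2: exchange rows 1,2
step 2: normalize row 1 (÷9) = (0, 1, 12)
  row 0: subtract 3×row1 = (1, 0, 6)
step 3: normalize row 2 (÷1) = (0, 0, 1)
  row 0: subtract 6×row2 = (1, 0, 0)
  row 1: subtract 12×row2 = (0, 1, 0)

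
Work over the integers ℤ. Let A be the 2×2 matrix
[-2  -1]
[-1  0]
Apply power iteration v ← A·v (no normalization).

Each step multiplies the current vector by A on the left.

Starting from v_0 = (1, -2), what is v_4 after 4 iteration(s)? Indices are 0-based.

v_4 = (5, 2)

v_0 = (1, -2).
v_1 = A·v_0 = (0, -1).
v_2 = A·v_1 = (1, 0).
v_3 = A·v_2 = (-2, -1).
v_4 = A·v_3 = (5, 2).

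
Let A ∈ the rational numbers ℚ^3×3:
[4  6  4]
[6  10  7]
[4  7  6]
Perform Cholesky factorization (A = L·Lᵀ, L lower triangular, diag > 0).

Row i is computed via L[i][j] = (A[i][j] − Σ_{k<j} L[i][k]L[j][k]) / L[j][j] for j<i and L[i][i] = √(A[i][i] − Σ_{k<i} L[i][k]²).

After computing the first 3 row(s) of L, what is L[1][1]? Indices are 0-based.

L[1][1] = 1

Step 1: L[0][0] = √(4) = 2.
  L[1][0] = (6) / L[0][0] = 3.
Step 2: L[1][1] = √(1) = 1.
  L[2][0] = (4) / L[0][0] = 2.
  L[2][1] = (1) / L[1][1] = 1.
Step 3: L[2][2] = √(1) = 1.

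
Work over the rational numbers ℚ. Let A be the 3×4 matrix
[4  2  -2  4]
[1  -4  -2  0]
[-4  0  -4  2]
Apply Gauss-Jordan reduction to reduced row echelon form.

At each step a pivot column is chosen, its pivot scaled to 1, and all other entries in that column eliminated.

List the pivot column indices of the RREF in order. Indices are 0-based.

[1] R0 /= 4  ⇒  (1, 1/2, -1/2, 1)
     R1 -= 1·R0  ⇒  (0, -9/2, -3/2, -1)
     R2 -= -4·R0  ⇒  (0, 2, -6, 6)
[2] R1 /= -9/2  ⇒  (0, 1, 1/3, 2/9)
     R0 -= 1/2·R1  ⇒  (1, 0, -2/3, 8/9)
     R2 -= 2·R1  ⇒  (0, 0, -20/3, 50/9)
[3] R2 /= -20/3  ⇒  (0, 0, 1, -5/6)
     R0 -= -2/3·R2  ⇒  (1, 0, 0, 1/3)
     R1 -= 1/3·R2  ⇒  (0, 1, 0, 1/2)

pivot columns: 0, 1, 2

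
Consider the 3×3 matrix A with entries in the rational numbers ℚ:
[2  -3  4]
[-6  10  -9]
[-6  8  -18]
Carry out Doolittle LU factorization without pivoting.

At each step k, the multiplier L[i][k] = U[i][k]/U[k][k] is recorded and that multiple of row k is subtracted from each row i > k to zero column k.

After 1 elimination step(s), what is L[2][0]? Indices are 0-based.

L[2][0] = -3

k=0: U[0][0]=2
  eliminate (1,0): mult=-3, new row 1: (0, 1, 3); set L[1][0]=-3
  eliminate (2,0): mult=-3, new row 2: (0, -1, -6); set L[2][0]=-3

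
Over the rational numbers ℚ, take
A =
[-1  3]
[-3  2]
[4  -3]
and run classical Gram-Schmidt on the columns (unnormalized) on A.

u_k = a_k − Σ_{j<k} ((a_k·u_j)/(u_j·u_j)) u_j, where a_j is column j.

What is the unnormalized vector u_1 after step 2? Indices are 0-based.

u_1 = (57/26, -11/26, 3/13)

Step 1: u_0 = a_0 = (-1, -3, 4).
Step 2: u_1 = a_1 − (-21/26)·u_0 = (57/26, -11/26, 3/13).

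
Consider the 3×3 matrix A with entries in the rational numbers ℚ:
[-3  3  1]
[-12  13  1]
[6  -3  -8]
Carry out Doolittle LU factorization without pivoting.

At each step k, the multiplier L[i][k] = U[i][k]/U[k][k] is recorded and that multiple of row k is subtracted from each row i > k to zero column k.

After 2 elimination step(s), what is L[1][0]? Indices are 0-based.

[col 0] pivot -3
  R1 -= 4*R0 → (0, 1, -3)  (L[1][0] := 4)
  R2 -= -2*R0 → (0, 3, -6)  (L[2][0] := -2)
[col 1] pivot 1
  R2 -= 3*R1 → (0, 0, 3)  (L[2][1] := 3)

L[1][0] = 4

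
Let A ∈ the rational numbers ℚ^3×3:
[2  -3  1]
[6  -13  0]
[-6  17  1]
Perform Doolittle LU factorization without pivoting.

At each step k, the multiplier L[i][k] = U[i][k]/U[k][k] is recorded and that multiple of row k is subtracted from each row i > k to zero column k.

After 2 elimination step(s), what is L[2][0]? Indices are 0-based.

Step 1: pivot at (0,0) is 2.
  row1 ← row1 − (3)·row0  ⇒  L[1][0]=3, U row1=(0, -4, -3)
  row2 ← row2 − (-3)·row0  ⇒  L[2][0]=-3, U row2=(0, 8, 4)
Step 2: pivot at (1,1) is -4.
  row2 ← row2 − (-2)·row1  ⇒  L[2][1]=-2, U row2=(0, 0, -2)

L[2][0] = -3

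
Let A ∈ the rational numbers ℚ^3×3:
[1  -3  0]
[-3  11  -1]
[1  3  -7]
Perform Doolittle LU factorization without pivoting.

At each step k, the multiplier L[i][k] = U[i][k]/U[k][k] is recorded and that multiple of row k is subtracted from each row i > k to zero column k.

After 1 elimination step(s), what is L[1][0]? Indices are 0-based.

L[1][0] = -3

Step 1: pivot at (0,0) is 1.
  row1 ← row1 − (-3)·row0  ⇒  L[1][0]=-3, U row1=(0, 2, -1)
  row2 ← row2 − (1)·row0  ⇒  L[2][0]=1, U row2=(0, 6, -7)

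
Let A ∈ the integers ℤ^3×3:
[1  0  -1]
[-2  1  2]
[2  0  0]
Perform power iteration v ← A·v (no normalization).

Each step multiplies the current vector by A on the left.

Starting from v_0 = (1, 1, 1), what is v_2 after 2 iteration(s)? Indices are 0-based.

v_2 = (-2, 5, 0)

v_0 = (1, 1, 1).
v_1 = A·v_0 = (0, 1, 2).
v_2 = A·v_1 = (-2, 5, 0).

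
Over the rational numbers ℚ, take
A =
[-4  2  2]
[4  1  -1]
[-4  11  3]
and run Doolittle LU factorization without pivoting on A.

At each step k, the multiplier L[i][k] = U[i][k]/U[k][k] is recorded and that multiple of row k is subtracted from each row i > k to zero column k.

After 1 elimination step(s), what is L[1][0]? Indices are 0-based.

L[1][0] = -1

Step 1: pivot at (0,0) is -4.
  row1 ← row1 − (-1)·row0  ⇒  L[1][0]=-1, U row1=(0, 3, 1)
  row2 ← row2 − (1)·row0  ⇒  L[2][0]=1, U row2=(0, 9, 1)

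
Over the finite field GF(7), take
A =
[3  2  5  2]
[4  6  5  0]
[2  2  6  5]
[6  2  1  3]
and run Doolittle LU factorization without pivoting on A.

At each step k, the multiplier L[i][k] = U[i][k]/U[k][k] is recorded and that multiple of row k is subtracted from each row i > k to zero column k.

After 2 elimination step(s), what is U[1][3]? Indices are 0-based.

[col 0] pivot 3
  R1 -= 6*R0 → (0, 1, 3, 2)  (L[1][0] := 6)
  R2 -= 3*R0 → (0, 3, 5, 6)  (L[2][0] := 3)
  R3 -= 2*R0 → (0, 5, 5, 6)  (L[3][0] := 2)
[col 1] pivot 1
  R2 -= 3*R1 → (0, 0, 3, 0)  (L[2][1] := 3)
  R3 -= 5*R1 → (0, 0, 4, 3)  (L[3][1] := 5)

U[1][3] = 2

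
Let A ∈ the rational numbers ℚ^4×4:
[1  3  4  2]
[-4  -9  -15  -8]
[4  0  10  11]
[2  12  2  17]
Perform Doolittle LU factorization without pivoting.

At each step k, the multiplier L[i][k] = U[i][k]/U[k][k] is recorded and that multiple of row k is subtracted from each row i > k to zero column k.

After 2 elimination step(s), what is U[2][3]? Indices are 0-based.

U[2][3] = 3

k=0: U[0][0]=1
  eliminate (1,0): mult=-4, new row 1: (0, 3, 1, 0); set L[1][0]=-4
  eliminate (2,0): mult=4, new row 2: (0, -12, -6, 3); set L[2][0]=4
  eliminate (3,0): mult=2, new row 3: (0, 6, -6, 13); set L[3][0]=2
k=1: U[1][1]=3
  eliminate (2,1): mult=-4, new row 2: (0, 0, -2, 3); set L[2][1]=-4
  eliminate (3,1): mult=2, new row 3: (0, 0, -8, 13); set L[3][1]=2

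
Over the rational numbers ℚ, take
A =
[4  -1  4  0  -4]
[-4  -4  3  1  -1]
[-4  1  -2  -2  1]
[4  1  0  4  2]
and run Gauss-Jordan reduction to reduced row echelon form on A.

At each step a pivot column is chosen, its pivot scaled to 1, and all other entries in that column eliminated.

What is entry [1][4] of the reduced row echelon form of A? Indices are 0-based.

step 1: normalize row 0 (÷4) = (1, -1/4, 1, 0, -1)
  row 1: subtract -4×row0 = (0, -5, 7, 1, -5)
  row 2: subtract -4×row0 = (0, 0, 2, -2, -3)
  row 3: subtract 4×row0 = (0, 2, -4, 4, 6)
step 2: normalize row 1 (÷-5) = (0, 1, -7/5, -1/5, 1)
  row 0: subtract -1/4×row1 = (1, 0, 13/20, -1/20, -3/4)
  row 3: subtract 2×row1 = (0, 0, -6/5, 22/5, 4)
step 3: normalize row 2 (÷2) = (0, 0, 1, -1, -3/2)
  row 0: subtract 13/20×row2 = (1, 0, 0, 3/5, 9/40)
  row 1: subtract -7/5×row2 = (0, 1, 0, -8/5, -11/10)
  row 3: subtract -6/5×row2 = (0, 0, 0, 16/5, 11/5)
step 4: normalize row 3 (÷16/5) = (0, 0, 0, 1, 11/16)
  row 0: subtract 3/5×row3 = (1, 0, 0, 0, -3/16)
  row 1: subtract -8/5×row3 = (0, 1, 0, 0, 0)
  row 2: subtract -1×row3 = (0, 0, 1, 0, -13/16)

M[1][4] = 0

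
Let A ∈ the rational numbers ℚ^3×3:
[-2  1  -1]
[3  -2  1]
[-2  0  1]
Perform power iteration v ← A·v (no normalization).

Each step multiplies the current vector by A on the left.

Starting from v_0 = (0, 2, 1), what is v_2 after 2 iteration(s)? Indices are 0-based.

v_0 = (0, 2, 1).
v_1 = A·v_0 = (1, -3, 1).
v_2 = A·v_1 = (-6, 10, -1).

v_2 = (-6, 10, -1)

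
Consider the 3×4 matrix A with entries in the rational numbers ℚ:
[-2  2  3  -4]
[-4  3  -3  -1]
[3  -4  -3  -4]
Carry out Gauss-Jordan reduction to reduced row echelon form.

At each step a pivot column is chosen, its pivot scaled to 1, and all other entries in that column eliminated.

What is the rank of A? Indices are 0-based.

rank = 3

pivot(0,0)=-2: scale R0 → (1, -1, -3/2, 2)
  clear (1,0): R1 −= (-4)R0 → (0, -1, -9, 7)
  clear (2,0): R2 −= (3)R0 → (0, -1, 3/2, -10)
pivot(1,1)=-1: scale R1 → (0, 1, 9, -7)
  clear (0,1): R0 −= (-1)R1 → (1, 0, 15/2, -5)
  clear (2,1): R2 −= (-1)R1 → (0, 0, 21/2, -17)
pivot(2,2)=21/2: scale R2 → (0, 0, 1, -34/21)
  clear (0,2): R0 −= (15/2)R2 → (1, 0, 0, 50/7)
  clear (1,2): R1 −= (9)R2 → (0, 1, 0, 53/7)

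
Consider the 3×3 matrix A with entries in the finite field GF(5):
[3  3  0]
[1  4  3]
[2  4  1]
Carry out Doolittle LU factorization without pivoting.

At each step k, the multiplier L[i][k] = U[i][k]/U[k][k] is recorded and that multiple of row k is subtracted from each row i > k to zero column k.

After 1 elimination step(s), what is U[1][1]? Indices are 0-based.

U[1][1] = 3

[col 0] pivot 3
  R1 -= 2*R0 → (0, 3, 3)  (L[1][0] := 2)
  R2 -= 4*R0 → (0, 2, 1)  (L[2][0] := 4)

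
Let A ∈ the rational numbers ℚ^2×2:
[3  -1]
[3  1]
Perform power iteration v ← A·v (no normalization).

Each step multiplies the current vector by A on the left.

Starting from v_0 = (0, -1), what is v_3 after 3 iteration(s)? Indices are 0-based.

v_0 = (0, -1).
v_1 = A·v_0 = (1, -1).
v_2 = A·v_1 = (4, 2).
v_3 = A·v_2 = (10, 14).

v_3 = (10, 14)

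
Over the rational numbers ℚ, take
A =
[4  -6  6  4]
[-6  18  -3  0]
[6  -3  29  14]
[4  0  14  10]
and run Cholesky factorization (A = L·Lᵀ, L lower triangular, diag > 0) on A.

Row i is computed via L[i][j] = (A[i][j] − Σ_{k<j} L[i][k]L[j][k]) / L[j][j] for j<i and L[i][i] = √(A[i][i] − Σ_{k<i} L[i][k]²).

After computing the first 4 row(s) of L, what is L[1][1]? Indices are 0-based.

Step 1: L[0][0] = √(4) = 2.
  L[1][0] = (-6) / L[0][0] = -3.
Step 2: L[1][1] = √(9) = 3.
  L[2][0] = (6) / L[0][0] = 3.
  L[2][1] = (6) / L[1][1] = 2.
Step 3: L[2][2] = √(16) = 4.
  L[3][0] = (4) / L[0][0] = 2.
  L[3][1] = (6) / L[1][1] = 2.
  L[3][2] = (4) / L[2][2] = 1.
Step 4: L[3][3] = √(1) = 1.

L[1][1] = 3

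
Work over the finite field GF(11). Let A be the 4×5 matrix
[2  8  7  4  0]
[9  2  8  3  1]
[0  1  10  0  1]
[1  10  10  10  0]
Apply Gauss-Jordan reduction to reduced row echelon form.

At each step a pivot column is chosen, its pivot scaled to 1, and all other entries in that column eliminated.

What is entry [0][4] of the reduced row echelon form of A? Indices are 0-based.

pivot(0,0)=2: scale R0 → (1, 4, 9, 2, 0)
  clear (1,0): R1 −= (9)R0 → (0, 10, 4, 7, 1)
  clear (3,0): R3 −= (1)R0 → (0, 6, 1, 8, 0)
pivot(1,1)=10: scale R1 → (0, 1, 7, 4, 10)
  clear (0,1): R0 −= (4)R1 → (1, 0, 3, 8, 4)
  clear (2,1): R2 −= (1)R1 → (0, 0, 3, 7, 2)
  clear (3,1): R3 −= (6)R1 → (0, 0, 3, 6, 6)
pivot(2,2)=3: scale R2 → (0, 0, 1, 6, 8)
  clear (0,2): R0 −= (3)R2 → (1, 0, 0, 1, 2)
  clear (1,2): R1 −= (7)R2 → (0, 1, 0, 6, 9)
  clear (3,2): R3 −= (3)R2 → (0, 0, 0, 10, 4)
pivot(3,3)=10: scale R3 → (0, 0, 0, 1, 7)
  clear (0,3): R0 −= (1)R3 → (1, 0, 0, 0, 6)
  clear (1,3): R1 −= (6)R3 → (0, 1, 0, 0, 0)
  clear (2,3): R2 −= (6)R3 → (0, 0, 1, 0, 10)

M[0][4] = 6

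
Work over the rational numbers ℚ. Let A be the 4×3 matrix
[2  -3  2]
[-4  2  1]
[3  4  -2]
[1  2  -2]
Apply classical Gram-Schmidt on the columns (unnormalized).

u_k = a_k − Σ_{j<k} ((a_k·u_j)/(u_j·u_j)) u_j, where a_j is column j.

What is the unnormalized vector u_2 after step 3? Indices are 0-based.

Step 1: u_0 = a_0 = (2, -4, 3, 1).
Step 2: u_1 = a_1 − (0)·u_0 = (-3, 2, 4, 2).
Step 3: u_2 = a_2 − (-4/15)·u_0 − (-16/33)·u_1 = (178/165, 149/165, 122/165, -42/55).

u_2 = (178/165, 149/165, 122/165, -42/55)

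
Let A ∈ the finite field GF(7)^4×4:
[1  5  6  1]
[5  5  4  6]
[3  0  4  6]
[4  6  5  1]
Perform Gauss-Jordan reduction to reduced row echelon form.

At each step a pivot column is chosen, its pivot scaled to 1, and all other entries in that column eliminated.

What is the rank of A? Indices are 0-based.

rank = 3

pivot(0,0)=1: scale R0 → (1, 5, 6, 1)
  clear (1,0): R1 −= (5)R0 → (0, 1, 2, 1)
  clear (2,0): R2 −= (3)R0 → (0, 6, 0, 3)
  clear (3,0): R3 −= (4)R0 → (0, 0, 2, 4)
pivot(1,1)=1: scale R1 → (0, 1, 2, 1)
  clear (0,1): R0 −= (5)R1 → (1, 0, 3, 3)
  clear (2,1): R2 −= (6)R1 → (0, 0, 2, 4)
pivot(2,2)=2: scale R2 → (0, 0, 1, 2)
  clear (0,2): R0 −= (3)R2 → (1, 0, 0, 4)
  clear (1,2): R1 −= (2)R2 → (0, 1, 0, 4)
  clear (3,2): R3 −= (2)R2 → (0, 0, 0, 0)
col 3: no nonzero at/below row 3; advance.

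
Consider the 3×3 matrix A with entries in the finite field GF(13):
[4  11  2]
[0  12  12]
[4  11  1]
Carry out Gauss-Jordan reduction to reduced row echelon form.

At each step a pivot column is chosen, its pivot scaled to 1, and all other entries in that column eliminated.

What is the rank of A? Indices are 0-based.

rank = 3

pivot(0,0)=4: scale R0 → (1, 6, 7)
  clear (2,0): R2 −= (4)R0 → (0, 0, 12)
pivot(1,1)=12: scale R1 → (0, 1, 1)
  clear (0,1): R0 −= (6)R1 → (1, 0, 1)
pivot(2,2)=12: scale R2 → (0, 0, 1)
  clear (0,2): R0 −= (1)R2 → (1, 0, 0)
  clear (1,2): R1 −= (1)R2 → (0, 1, 0)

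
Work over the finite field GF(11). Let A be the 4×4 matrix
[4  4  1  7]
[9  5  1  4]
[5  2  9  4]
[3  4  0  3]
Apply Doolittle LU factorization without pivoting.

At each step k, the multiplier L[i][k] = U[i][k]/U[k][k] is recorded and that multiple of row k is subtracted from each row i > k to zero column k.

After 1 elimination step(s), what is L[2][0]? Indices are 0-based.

L[2][0] = 4

k=0: U[0][0]=4
  eliminate (1,0): mult=5, new row 1: (0, 7, 7, 2); set L[1][0]=5
  eliminate (2,0): mult=4, new row 2: (0, 8, 5, 9); set L[2][0]=4
  eliminate (3,0): mult=9, new row 3: (0, 1, 2, 6); set L[3][0]=9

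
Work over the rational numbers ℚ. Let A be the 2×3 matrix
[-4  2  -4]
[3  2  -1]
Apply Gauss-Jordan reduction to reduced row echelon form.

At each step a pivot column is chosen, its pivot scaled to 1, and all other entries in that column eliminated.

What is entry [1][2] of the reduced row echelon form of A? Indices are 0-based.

[1] R0 /= -4  ⇒  (1, -1/2, 1)
     R1 -= 3·R0  ⇒  (0, 7/2, -4)
[2] R1 /= 7/2  ⇒  (0, 1, -8/7)
     R0 -= -1/2·R1  ⇒  (1, 0, 3/7)

M[1][2] = -8/7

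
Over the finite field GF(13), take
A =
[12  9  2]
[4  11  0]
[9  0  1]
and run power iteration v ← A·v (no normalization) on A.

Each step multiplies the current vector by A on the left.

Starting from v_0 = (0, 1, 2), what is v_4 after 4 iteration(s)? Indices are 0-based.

v_0 = (0, 1, 2).
v_1 = A·v_0 = (0, 11, 2).
v_2 = A·v_1 = (12, 4, 2).
v_3 = A·v_2 = (2, 1, 6).
v_4 = A·v_3 = (6, 6, 11).

v_4 = (6, 6, 11)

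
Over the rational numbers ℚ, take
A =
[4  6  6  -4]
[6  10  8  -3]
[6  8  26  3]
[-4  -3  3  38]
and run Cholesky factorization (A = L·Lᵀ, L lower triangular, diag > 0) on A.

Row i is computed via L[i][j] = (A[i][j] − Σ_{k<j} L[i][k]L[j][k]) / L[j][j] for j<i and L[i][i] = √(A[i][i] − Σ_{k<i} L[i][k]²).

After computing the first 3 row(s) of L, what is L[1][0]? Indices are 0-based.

L[1][0] = 3

Step 1: L[0][0] = √(4) = 2.
  L[1][0] = (6) / L[0][0] = 3.
Step 2: L[1][1] = √(1) = 1.
  L[2][0] = (6) / L[0][0] = 3.
  L[2][1] = (-1) / L[1][1] = -1.
Step 3: L[2][2] = √(16) = 4.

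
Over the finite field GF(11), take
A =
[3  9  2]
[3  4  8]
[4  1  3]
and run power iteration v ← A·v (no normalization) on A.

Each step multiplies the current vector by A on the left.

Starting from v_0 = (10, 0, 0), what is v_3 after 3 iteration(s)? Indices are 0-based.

v_0 = (10, 0, 0).
v_1 = A·v_0 = (8, 8, 7).
v_2 = A·v_1 = (0, 2, 6).
v_3 = A·v_2 = (8, 1, 9).

v_3 = (8, 1, 9)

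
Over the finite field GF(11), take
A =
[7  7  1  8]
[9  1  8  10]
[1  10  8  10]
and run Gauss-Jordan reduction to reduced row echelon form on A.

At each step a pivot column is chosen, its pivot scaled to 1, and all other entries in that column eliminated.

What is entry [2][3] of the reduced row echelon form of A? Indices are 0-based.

step 1: normalize row 0 (÷7) = (1, 1, 8, 9)
  row 1: subtract 9×row0 = (0, 3, 2, 6)
  row 2: subtract 1×row0 = (0, 9, 0, 1)
step 2: normalize row 1 (÷3) = (0, 1, 8, 2)
  row 0: subtract 1×row1 = (1, 0, 0, 7)
  row 2: subtract 9×row1 = (0, 0, 5, 5)
step 3: normalize row 2 (÷5) = (0, 0, 1, 1)
  row 1: subtract 8×row2 = (0, 1, 0, 5)

M[2][3] = 1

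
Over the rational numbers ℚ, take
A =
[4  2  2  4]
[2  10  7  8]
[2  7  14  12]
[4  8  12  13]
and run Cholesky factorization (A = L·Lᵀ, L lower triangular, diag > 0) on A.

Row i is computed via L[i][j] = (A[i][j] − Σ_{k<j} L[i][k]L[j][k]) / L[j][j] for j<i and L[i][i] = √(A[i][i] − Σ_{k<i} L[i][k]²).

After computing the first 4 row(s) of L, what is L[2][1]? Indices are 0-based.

L[2][1] = 2

Step 1: L[0][0] = √(4) = 2.
  L[1][0] = (2) / L[0][0] = 1.
Step 2: L[1][1] = √(9) = 3.
  L[2][0] = (2) / L[0][0] = 1.
  L[2][1] = (6) / L[1][1] = 2.
Step 3: L[2][2] = √(9) = 3.
  L[3][0] = (4) / L[0][0] = 2.
  L[3][1] = (6) / L[1][1] = 2.
  L[3][2] = (6) / L[2][2] = 2.
Step 4: L[3][3] = √(1) = 1.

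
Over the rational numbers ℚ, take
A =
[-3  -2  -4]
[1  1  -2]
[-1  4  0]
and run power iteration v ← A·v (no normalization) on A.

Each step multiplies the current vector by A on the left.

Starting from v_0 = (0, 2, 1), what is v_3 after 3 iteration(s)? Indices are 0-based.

v_3 = (40, -48, -88)

v_0 = (0, 2, 1).
v_1 = A·v_0 = (-8, 0, 8).
v_2 = A·v_1 = (-8, -24, 8).
v_3 = A·v_2 = (40, -48, -88).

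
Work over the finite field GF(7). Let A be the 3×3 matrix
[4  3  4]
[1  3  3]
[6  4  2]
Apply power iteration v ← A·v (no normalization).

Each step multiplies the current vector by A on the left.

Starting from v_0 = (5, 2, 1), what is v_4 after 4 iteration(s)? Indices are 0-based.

v_0 = (5, 2, 1).
v_1 = A·v_0 = (2, 0, 5).
v_2 = A·v_1 = (0, 3, 1).
v_3 = A·v_2 = (6, 5, 0).
v_4 = A·v_3 = (4, 0, 0).

v_4 = (4, 0, 0)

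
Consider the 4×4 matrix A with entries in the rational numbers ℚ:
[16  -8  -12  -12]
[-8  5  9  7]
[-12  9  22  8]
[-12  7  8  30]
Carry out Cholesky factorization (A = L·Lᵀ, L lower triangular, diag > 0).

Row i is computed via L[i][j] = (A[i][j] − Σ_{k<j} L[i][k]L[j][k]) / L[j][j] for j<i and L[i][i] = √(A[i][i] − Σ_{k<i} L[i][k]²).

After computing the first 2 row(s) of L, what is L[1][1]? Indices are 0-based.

Step 1: L[0][0] = √(16) = 4.
  L[1][0] = (-8) / L[0][0] = -2.
Step 2: L[1][1] = √(1) = 1.

L[1][1] = 1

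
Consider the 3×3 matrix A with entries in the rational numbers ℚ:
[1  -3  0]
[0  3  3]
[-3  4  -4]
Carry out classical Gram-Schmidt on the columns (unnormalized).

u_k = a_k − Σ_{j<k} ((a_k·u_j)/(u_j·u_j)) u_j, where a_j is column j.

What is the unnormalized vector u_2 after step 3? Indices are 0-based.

Step 1: u_0 = a_0 = (1, 0, -3).
Step 2: u_1 = a_1 − (-3/2)·u_0 = (-3/2, 3, -1/2).
Step 3: u_2 = a_2 − (6/5)·u_0 − (22/23)·u_1 = (27/115, 3/23, 9/115).

u_2 = (27/115, 3/23, 9/115)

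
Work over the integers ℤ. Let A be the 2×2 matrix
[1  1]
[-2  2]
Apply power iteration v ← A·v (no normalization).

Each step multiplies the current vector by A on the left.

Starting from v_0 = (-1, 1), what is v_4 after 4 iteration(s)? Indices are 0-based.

v_0 = (-1, 1).
v_1 = A·v_0 = (0, 4).
v_2 = A·v_1 = (4, 8).
v_3 = A·v_2 = (12, 8).
v_4 = A·v_3 = (20, -8).

v_4 = (20, -8)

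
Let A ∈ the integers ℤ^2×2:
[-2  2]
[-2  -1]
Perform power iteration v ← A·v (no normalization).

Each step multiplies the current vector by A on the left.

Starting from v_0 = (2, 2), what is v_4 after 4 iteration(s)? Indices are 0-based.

v_4 = (-36, -90)

v_0 = (2, 2).
v_1 = A·v_0 = (0, -6).
v_2 = A·v_1 = (-12, 6).
v_3 = A·v_2 = (36, 18).
v_4 = A·v_3 = (-36, -90).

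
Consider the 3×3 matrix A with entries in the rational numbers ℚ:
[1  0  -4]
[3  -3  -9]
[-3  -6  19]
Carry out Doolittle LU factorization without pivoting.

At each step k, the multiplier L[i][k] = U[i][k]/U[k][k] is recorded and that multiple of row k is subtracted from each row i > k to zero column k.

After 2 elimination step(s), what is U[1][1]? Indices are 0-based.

Step 1: pivot at (0,0) is 1.
  row1 ← row1 − (3)·row0  ⇒  L[1][0]=3, U row1=(0, -3, 3)
  row2 ← row2 − (-3)·row0  ⇒  L[2][0]=-3, U row2=(0, -6, 7)
Step 2: pivot at (1,1) is -3.
  row2 ← row2 − (2)·row1  ⇒  L[2][1]=2, U row2=(0, 0, 1)

U[1][1] = -3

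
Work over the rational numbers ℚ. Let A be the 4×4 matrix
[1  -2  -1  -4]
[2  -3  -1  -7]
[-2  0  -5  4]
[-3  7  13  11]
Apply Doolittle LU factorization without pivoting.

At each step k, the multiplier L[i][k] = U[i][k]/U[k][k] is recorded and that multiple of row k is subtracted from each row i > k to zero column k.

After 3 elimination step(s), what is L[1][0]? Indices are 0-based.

Step 1: pivot at (0,0) is 1.
  row1 ← row1 − (2)·row0  ⇒  L[1][0]=2, U row1=(0, 1, 1, 1)
  row2 ← row2 − (-2)·row0  ⇒  L[2][0]=-2, U row2=(0, -4, -7, -4)
  row3 ← row3 − (-3)·row0  ⇒  L[3][0]=-3, U row3=(0, 1, 10, -1)
Step 2: pivot at (1,1) is 1.
  row2 ← row2 − (-4)·row1  ⇒  L[2][1]=-4, U row2=(0, 0, -3, 0)
  row3 ← row3 − (1)·row1  ⇒  L[3][1]=1, U row3=(0, 0, 9, -2)
Step 3: pivot at (2,2) is -3.
  row3 ← row3 − (-3)·row2  ⇒  L[3][2]=-3, U row3=(0, 0, 0, -2)

L[1][0] = 2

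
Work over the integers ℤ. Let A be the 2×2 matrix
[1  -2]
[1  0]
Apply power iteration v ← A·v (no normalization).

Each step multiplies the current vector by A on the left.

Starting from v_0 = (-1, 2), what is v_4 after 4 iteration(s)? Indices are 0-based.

v_0 = (-1, 2).
v_1 = A·v_0 = (-5, -1).
v_2 = A·v_1 = (-3, -5).
v_3 = A·v_2 = (7, -3).
v_4 = A·v_3 = (13, 7).

v_4 = (13, 7)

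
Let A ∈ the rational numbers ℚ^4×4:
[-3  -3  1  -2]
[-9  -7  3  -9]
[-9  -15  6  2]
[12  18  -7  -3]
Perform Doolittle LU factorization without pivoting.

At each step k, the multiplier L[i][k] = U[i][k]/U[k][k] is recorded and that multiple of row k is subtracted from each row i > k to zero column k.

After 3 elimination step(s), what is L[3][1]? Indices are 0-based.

L[3][1] = 3

k=0: U[0][0]=-3
  eliminate (1,0): mult=3, new row 1: (0, 2, 0, -3); set L[1][0]=3
  eliminate (2,0): mult=3, new row 2: (0, -6, 3, 8); set L[2][0]=3
  eliminate (3,0): mult=-4, new row 3: (0, 6, -3, -11); set L[3][0]=-4
k=1: U[1][1]=2
  eliminate (2,1): mult=-3, new row 2: (0, 0, 3, -1); set L[2][1]=-3
  eliminate (3,1): mult=3, new row 3: (0, 0, -3, -2); set L[3][1]=3
k=2: U[2][2]=3
  eliminate (3,2): mult=-1, new row 3: (0, 0, 0, -3); set L[3][2]=-1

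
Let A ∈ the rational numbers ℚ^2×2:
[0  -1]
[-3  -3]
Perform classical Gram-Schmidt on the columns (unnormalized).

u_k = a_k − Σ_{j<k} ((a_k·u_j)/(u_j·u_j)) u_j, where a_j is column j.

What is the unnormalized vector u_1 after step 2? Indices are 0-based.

Step 1: u_0 = a_0 = (0, -3).
Step 2: u_1 = a_1 − (1)·u_0 = (-1, 0).

u_1 = (-1, 0)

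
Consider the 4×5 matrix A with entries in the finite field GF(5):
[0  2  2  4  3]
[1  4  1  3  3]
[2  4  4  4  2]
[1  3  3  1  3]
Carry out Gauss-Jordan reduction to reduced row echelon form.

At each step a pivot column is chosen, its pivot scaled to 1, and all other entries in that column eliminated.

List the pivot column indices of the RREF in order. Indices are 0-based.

pivot columns: 0, 1, 2, 3

step 1: exchange rows 0,1
step 1: normalize row 0 (÷1) = (1, 4, 1, 3, 3)
  row 2: subtract 2×row0 = (0, 1, 2, 3, 1)
  row 3: subtract 1×row0 = (0, 4, 2, 3, 0)
step 2: normalize row 1 (÷2) = (0, 1, 1, 2, 4)
  row 0: subtract 4×row1 = (1, 0, 2, 0, 2)
  row 2: subtract 1×row1 = (0, 0, 1, 1, 2)
  row 3: subtract 4×row1 = (0, 0, 3, 0, 4)
step 3: normalize row 2 (÷1) = (0, 0, 1, 1, 2)
  row 0: subtract 2×row2 = (1, 0, 0, 3, 3)
  row 1: subtract 1×row2 = (0, 1, 0, 1, 2)
  row 3: subtract 3×row2 = (0, 0, 0, 2, 3)
step 4: normalize row 3 (÷2) = (0, 0, 0, 1, 4)
  row 0: subtract 3×row3 = (1, 0, 0, 0, 1)
  row 1: subtract 1×row3 = (0, 1, 0, 0, 3)
  row 2: subtract 1×row3 = (0, 0, 1, 0, 3)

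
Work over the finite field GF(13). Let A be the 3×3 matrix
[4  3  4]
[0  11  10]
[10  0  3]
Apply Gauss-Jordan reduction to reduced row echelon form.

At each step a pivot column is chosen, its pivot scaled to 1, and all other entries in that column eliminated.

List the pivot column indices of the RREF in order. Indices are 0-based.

pivot columns: 0, 1, 2

[1] R0 /= 4  ⇒  (1, 4, 1)
     R2 -= 10·R0  ⇒  (0, 12, 6)
[2] R1 /= 11  ⇒  (0, 1, 8)
     R0 -= 4·R1  ⇒  (1, 0, 8)
     R2 -= 12·R1  ⇒  (0, 0, 1)
[3] R2 /= 1  ⇒  (0, 0, 1)
     R0 -= 8·R2  ⇒  (1, 0, 0)
     R1 -= 8·R2  ⇒  (0, 1, 0)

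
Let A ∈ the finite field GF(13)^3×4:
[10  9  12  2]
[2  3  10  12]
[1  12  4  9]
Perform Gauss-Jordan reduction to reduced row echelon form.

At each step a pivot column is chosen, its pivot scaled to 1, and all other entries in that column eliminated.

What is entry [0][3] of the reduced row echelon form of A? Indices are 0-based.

step 1: normalize row 0 (÷10) = (1, 10, 9, 8)
  row 1: subtract 2×row0 = (0, 9, 5, 9)
  row 2: subtract 1×row0 = (0, 2, 8, 1)
step 2: normalize row 1 (÷9) = (0, 1, 2, 1)
  row 0: subtract 10×row1 = (1, 0, 2, 11)
  row 2: subtract 2×row1 = (0, 0, 4, 12)
step 3: normalize row 2 (÷4) = (0, 0, 1, 3)
  row 0: subtract 2×row2 = (1, 0, 0, 5)
  row 1: subtract 2×row2 = (0, 1, 0, 8)

M[0][3] = 5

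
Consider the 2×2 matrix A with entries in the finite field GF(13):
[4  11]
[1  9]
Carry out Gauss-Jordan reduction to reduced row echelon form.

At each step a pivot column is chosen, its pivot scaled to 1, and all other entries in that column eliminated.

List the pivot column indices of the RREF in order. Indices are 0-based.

pivot columns: 0, 1

pivot(0,0)=4: scale R0 → (1, 6)
  clear (1,0): R1 −= (1)R0 → (0, 3)
pivot(1,1)=3: scale R1 → (0, 1)
  clear (0,1): R0 −= (6)R1 → (1, 0)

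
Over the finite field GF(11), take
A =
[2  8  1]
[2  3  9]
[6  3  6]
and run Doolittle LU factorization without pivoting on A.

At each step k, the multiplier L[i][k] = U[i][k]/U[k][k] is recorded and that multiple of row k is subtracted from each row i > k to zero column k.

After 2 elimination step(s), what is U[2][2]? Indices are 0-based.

Step 1: pivot at (0,0) is 2.
  row1 ← row1 − (1)·row0  ⇒  L[1][0]=1, U row1=(0, 6, 8)
  row2 ← row2 − (3)·row0  ⇒  L[2][0]=3, U row2=(0, 1, 3)
Step 2: pivot at (1,1) is 6.
  row2 ← row2 − (2)·row1  ⇒  L[2][1]=2, U row2=(0, 0, 9)

U[2][2] = 9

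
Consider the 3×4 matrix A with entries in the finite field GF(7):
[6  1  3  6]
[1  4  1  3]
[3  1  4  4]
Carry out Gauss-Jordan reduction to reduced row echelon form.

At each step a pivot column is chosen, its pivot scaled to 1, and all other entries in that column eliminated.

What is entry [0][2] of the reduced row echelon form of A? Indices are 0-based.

M[0][2] = 2

[1] R0 /= 6  ⇒  (1, 6, 4, 1)
     R1 -= 1·R0  ⇒  (0, 5, 4, 2)
     R2 -= 3·R0  ⇒  (0, 4, 6, 1)
[2] R1 /= 5  ⇒  (0, 1, 5, 6)
     R0 -= 6·R1  ⇒  (1, 0, 2, 0)
     R2 -= 4·R1  ⇒  (0, 0, 0, 5)
column 2 empty below row 2
[3] R2 /= 5  ⇒  (0, 0, 0, 1)
     R1 -= 6·R2  ⇒  (0, 1, 5, 0)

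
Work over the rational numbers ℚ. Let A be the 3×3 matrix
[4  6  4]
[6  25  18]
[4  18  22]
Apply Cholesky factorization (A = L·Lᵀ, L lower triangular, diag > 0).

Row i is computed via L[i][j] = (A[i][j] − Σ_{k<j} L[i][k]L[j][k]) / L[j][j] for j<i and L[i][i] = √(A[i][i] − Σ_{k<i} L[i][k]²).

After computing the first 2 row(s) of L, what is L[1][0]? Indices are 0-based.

L[1][0] = 3

Step 1: L[0][0] = √(4) = 2.
  L[1][0] = (6) / L[0][0] = 3.
Step 2: L[1][1] = √(16) = 4.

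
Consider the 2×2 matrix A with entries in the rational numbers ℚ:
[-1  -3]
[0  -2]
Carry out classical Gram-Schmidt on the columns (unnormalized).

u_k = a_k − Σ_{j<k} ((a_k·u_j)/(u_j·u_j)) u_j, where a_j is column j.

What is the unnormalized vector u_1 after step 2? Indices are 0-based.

u_1 = (0, -2)

Step 1: u_0 = a_0 = (-1, 0).
Step 2: u_1 = a_1 − (3)·u_0 = (0, -2).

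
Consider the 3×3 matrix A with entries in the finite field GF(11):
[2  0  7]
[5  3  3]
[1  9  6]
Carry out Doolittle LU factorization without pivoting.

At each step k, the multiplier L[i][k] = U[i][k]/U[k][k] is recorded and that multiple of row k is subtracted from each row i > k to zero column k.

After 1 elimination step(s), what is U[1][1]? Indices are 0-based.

U[1][1] = 3

[col 0] pivot 2
  R1 -= 8*R0 → (0, 3, 2)  (L[1][0] := 8)
  R2 -= 6*R0 → (0, 9, 8)  (L[2][0] := 6)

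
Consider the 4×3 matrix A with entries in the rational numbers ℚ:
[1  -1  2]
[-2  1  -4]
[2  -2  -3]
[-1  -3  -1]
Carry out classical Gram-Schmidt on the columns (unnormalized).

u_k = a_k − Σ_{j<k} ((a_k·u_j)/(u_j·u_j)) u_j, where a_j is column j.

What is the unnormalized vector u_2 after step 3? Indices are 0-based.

u_2 = (231/134, -206/67, -238/67, 103/134)

Step 1: u_0 = a_0 = (1, -2, 2, -1).
Step 2: u_1 = a_1 − (-2/5)·u_0 = (-3/5, 1/5, -6/5, -17/5).
Step 3: u_2 = a_2 − (1/2)·u_0 − (25/67)·u_1 = (231/134, -206/67, -238/67, 103/134).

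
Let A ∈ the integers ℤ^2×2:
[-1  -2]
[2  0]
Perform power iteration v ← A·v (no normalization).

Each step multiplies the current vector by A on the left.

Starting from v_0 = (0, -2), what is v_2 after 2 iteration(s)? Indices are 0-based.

v_2 = (-4, 8)

v_0 = (0, -2).
v_1 = A·v_0 = (4, 0).
v_2 = A·v_1 = (-4, 8).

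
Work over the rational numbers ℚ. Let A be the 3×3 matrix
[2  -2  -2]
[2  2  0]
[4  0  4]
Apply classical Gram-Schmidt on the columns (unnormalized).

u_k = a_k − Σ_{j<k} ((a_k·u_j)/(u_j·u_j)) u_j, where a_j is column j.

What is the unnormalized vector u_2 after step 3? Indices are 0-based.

Step 1: u_0 = a_0 = (2, 2, 4).
Step 2: u_1 = a_1 − (0)·u_0 = (-2, 2, 0).
Step 3: u_2 = a_2 − (1/2)·u_0 − (1/2)·u_1 = (-2, -2, 2).

u_2 = (-2, -2, 2)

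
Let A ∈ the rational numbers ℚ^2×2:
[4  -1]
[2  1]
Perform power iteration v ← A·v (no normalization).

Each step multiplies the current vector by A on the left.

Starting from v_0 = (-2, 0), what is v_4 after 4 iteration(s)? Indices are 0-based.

v_4 = (-292, -260)

v_0 = (-2, 0).
v_1 = A·v_0 = (-8, -4).
v_2 = A·v_1 = (-28, -20).
v_3 = A·v_2 = (-92, -76).
v_4 = A·v_3 = (-292, -260).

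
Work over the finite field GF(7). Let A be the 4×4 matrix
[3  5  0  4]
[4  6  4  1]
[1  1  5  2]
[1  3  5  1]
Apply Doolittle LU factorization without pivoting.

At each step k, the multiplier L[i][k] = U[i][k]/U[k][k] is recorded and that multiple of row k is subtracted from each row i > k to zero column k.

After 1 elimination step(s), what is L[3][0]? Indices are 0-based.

k=0: U[0][0]=3
  eliminate (1,0): mult=6, new row 1: (0, 4, 4, 5); set L[1][0]=6
  eliminate (2,0): mult=5, new row 2: (0, 4, 5, 3); set L[2][0]=5
  eliminate (3,0): mult=5, new row 3: (0, 6, 5, 2); set L[3][0]=5

L[3][0] = 5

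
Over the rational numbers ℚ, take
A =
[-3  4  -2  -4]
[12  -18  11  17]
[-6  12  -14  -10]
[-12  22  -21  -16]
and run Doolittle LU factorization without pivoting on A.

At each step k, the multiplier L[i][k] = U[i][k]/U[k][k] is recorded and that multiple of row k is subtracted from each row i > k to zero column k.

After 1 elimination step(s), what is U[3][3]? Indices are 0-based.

U[3][3] = 0

Step 1: pivot at (0,0) is -3.
  row1 ← row1 − (-4)·row0  ⇒  L[1][0]=-4, U row1=(0, -2, 3, 1)
  row2 ← row2 − (2)·row0  ⇒  L[2][0]=2, U row2=(0, 4, -10, -2)
  row3 ← row3 − (4)·row0  ⇒  L[3][0]=4, U row3=(0, 6, -13, 0)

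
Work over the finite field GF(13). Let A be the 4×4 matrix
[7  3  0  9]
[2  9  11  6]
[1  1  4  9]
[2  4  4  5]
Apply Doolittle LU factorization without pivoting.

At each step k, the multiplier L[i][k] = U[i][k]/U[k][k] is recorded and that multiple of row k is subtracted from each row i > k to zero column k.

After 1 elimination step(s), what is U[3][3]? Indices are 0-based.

U[3][3] = 8

[col 0] pivot 7
  R1 -= 4*R0 → (0, 10, 11, 9)  (L[1][0] := 4)
  R2 -= 2*R0 → (0, 8, 4, 4)  (L[2][0] := 2)
  R3 -= 4*R0 → (0, 5, 4, 8)  (L[3][0] := 4)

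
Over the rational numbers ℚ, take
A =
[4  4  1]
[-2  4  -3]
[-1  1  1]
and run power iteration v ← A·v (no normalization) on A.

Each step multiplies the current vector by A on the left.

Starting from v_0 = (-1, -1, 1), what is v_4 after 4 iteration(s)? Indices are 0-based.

v_4 = (-647, 515, 311)

v_0 = (-1, -1, 1).
v_1 = A·v_0 = (-7, -5, 1).
v_2 = A·v_1 = (-47, -9, 3).
v_3 = A·v_2 = (-221, 49, 41).
v_4 = A·v_3 = (-647, 515, 311).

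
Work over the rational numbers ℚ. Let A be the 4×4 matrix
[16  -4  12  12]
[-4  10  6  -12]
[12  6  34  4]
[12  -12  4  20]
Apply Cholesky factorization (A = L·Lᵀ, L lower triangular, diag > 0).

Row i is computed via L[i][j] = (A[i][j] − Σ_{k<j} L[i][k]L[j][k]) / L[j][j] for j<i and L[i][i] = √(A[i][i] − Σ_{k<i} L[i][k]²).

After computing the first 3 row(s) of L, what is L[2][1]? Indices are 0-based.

Step 1: L[0][0] = √(16) = 4.
  L[1][0] = (-4) / L[0][0] = -1.
Step 2: L[1][1] = √(9) = 3.
  L[2][0] = (12) / L[0][0] = 3.
  L[2][1] = (9) / L[1][1] = 3.
Step 3: L[2][2] = √(16) = 4.

L[2][1] = 3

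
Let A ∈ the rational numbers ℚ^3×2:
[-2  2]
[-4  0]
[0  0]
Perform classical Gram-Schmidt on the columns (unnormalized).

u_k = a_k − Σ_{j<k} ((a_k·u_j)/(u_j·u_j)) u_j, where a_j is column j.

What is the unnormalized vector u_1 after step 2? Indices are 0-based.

u_1 = (8/5, -4/5, 0)

Step 1: u_0 = a_0 = (-2, -4, 0).
Step 2: u_1 = a_1 − (-1/5)·u_0 = (8/5, -4/5, 0).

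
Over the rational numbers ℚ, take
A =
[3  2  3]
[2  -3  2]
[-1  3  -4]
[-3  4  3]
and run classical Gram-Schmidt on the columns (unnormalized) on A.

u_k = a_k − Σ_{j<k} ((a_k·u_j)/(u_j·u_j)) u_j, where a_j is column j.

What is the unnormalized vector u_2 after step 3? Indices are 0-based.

u_2 = (795/649, 1050/649, -2652/649, 2379/649)

Step 1: u_0 = a_0 = (3, 2, -1, -3).
Step 2: u_1 = a_1 − (-15/23)·u_0 = (91/23, -39/23, 54/23, 47/23).
Step 3: u_2 = a_2 − (8/23)·u_0 − (120/649)·u_1 = (795/649, 1050/649, -2652/649, 2379/649).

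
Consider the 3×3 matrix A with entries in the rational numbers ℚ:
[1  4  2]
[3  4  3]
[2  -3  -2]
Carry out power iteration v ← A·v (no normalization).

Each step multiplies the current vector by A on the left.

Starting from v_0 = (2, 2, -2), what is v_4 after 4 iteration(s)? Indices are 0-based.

v_0 = (2, 2, -2).
v_1 = A·v_0 = (6, 8, 2).
v_2 = A·v_1 = (42, 56, -16).
v_3 = A·v_2 = (234, 302, -52).
v_4 = A·v_3 = (1338, 1754, -334).

v_4 = (1338, 1754, -334)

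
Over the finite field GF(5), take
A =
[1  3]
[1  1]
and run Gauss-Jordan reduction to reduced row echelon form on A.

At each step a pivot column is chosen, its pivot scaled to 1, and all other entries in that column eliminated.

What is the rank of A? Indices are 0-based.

rank = 2

step 1: normalize row 0 (÷1) = (1, 3)
  row 1: subtract 1×row0 = (0, 3)
step 2: normalize row 1 (÷3) = (0, 1)
  row 0: subtract 3×row1 = (1, 0)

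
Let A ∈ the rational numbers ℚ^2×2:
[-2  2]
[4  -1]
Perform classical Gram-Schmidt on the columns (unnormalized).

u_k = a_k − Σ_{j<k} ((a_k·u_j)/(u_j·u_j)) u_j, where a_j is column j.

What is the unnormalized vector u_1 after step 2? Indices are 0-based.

Step 1: u_0 = a_0 = (-2, 4).
Step 2: u_1 = a_1 − (-2/5)·u_0 = (6/5, 3/5).

u_1 = (6/5, 3/5)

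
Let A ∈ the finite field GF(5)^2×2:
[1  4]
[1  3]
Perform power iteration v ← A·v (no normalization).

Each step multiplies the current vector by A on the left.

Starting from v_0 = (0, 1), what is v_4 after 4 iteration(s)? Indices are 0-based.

v_0 = (0, 1).
v_1 = A·v_0 = (4, 3).
v_2 = A·v_1 = (1, 3).
v_3 = A·v_2 = (3, 0).
v_4 = A·v_3 = (3, 3).

v_4 = (3, 3)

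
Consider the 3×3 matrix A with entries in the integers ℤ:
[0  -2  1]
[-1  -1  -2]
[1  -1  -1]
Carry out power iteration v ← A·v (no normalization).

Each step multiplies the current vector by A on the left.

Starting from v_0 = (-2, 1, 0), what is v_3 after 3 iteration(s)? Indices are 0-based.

v_0 = (-2, 1, 0).
v_1 = A·v_0 = (-2, 1, -3).
v_2 = A·v_1 = (-5, 7, 0).
v_3 = A·v_2 = (-14, -2, -12).

v_3 = (-14, -2, -12)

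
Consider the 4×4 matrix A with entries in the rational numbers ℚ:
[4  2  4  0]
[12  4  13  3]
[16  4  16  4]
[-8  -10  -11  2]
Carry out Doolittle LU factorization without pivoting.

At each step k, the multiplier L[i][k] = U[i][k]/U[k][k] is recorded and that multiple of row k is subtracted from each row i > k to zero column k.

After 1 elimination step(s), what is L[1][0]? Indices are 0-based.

[col 0] pivot 4
  R1 -= 3*R0 → (0, -2, 1, 3)  (L[1][0] := 3)
  R2 -= 4*R0 → (0, -4, 0, 4)  (L[2][0] := 4)
  R3 -= -2*R0 → (0, -6, -3, 2)  (L[3][0] := -2)

L[1][0] = 3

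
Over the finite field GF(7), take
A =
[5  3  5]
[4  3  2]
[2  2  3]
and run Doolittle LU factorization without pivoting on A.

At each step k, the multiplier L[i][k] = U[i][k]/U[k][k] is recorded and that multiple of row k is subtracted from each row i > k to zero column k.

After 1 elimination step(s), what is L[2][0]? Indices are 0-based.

L[2][0] = 6

k=0: U[0][0]=5
  eliminate (1,0): mult=5, new row 1: (0, 2, 5); set L[1][0]=5
  eliminate (2,0): mult=6, new row 2: (0, 5, 1); set L[2][0]=6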